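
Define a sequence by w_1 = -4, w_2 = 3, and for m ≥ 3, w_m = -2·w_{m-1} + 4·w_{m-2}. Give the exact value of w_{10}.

69120

Step forward from the initial values:
w_3 = -22; w_4 = 56; w_5 = -200; w_6 = 624; w_7 = -2048; w_8 = 6592; w_9 = -21376; w_{10} = 69120.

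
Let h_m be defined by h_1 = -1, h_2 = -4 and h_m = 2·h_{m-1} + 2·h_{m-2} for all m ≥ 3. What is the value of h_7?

h_3 = -10, h_4 = -28, h_5 = -76, h_6 = -208, h_7 = -568.

-568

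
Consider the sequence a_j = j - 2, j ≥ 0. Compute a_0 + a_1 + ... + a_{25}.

Over j = 0..25: Σj = 325.
Total = (1)·325 + (-2)·26 = 273.

273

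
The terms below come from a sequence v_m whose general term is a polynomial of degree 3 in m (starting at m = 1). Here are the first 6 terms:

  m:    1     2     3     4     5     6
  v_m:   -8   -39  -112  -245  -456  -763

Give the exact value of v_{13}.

-7112

1st diffs: -31, -73, -133, -211, -307.
2nd diffs: -42, -60, -78, -96.
3rd diffs: -18, -18, -18 (constant).
Newton forward-difference form: v_m = -8 + (-31)·C(m-1,1) + (-42)·C(m-1,2) + (-18)·C(m-1,3).
At m = 13: m-1 = 12, so v_{13} = -8 - 372 - 2772 - 3960 = -7112.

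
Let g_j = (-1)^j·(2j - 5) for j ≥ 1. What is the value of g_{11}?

(-1)^11 = -1; 2j - 5 at j=11 is 17; so g_{11} = -17.

-17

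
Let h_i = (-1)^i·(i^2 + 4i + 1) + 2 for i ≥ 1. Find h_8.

(-1)^8 = 1; i^2 + 4i + 1 at i=8 is 97; so h_8 = 99.

99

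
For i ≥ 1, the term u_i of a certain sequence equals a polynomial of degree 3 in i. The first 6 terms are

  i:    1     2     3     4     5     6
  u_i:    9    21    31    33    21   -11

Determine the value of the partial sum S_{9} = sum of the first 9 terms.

1st diffs: 12, 10, 2, -12, -32.
2nd diffs: -2, -8, -14, -20.
3rd diffs: -6, -6, -6 (constant).
Newton forward-difference form: u_i = 9 + 12·C(i-1,1) + (-2)·C(i-1,2) + (-6)·C(i-1,3).
Continuing: -69, -159, -287.
Summing i = 1..9 (9 terms) gives -411.

-411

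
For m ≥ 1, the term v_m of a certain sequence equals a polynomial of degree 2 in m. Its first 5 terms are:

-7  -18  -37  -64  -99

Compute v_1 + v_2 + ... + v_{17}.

-7055

1st diffs: -11, -19, -27, -35.
2nd diffs: -8, -8, -8 (constant).
Newton forward-difference form: v_m = -7 + (-11)·C(m-1,1) + (-8)·C(m-1,2).
Continuing: …, -142, -193, -252, -319, …, v_{17} = -1143.
Summing m = 1..17 (17 terms) gives -7055.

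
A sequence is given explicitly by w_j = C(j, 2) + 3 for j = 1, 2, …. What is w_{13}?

C(13, 2) = 78, so w_{13} = 81.

81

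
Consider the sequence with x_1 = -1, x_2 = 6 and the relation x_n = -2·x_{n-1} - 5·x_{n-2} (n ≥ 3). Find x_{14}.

Compute successive terms:
x_3 = -7, x_4 = -16, x_5 = 67, …, x_{11} = 7553, x_{12} = -136, x_{13} = -37493, x_{14} = 75666.

75666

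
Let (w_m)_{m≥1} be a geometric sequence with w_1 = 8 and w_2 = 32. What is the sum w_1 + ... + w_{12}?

Common ratio r = 4.
w_m = 8·4^(m-1).
S = 8·(4^12 - 1)/(4 - 1) = 8·(16777216 - 1)/(3) = 44739240.

44739240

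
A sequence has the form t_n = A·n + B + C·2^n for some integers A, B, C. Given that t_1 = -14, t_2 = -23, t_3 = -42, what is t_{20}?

-5242865

At n = 1, 2, 3: A + B + 2C = -14; 2A + B + 4C = -23; 3A + B + 8C = -42.
Subtracting the first from the second: A + 2C = -9.
Subtracting the second from the third: A + 4C = -19.
Solving: C = -5, A = 1, then B = -5.
Therefore t_{20} = 20 + (-5) + (-5)·1048576 = -5242865.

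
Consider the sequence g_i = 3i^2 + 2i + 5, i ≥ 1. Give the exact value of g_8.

213

g_8 = 3·8^2 + 2·8 + 5 = 213.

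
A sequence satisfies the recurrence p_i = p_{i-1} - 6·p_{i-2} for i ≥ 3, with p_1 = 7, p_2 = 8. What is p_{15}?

2028746

Applying the relation repeatedly:
p_3 = -34, p_4 = -82, p_5 = 122, …, p_{12} = -80026, p_{13} = -309718, p_{14} = 170438, p_{15} = 2028746.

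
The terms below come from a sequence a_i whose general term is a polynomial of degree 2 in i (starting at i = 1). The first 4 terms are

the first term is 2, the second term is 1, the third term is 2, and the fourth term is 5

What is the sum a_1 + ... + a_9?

150

1st diffs: -1, 1, 3.
2nd diffs: 2, 2 (constant).
Newton forward-difference form: a_i = 2 + (-1)·C(i-1,1) + 2·C(i-1,2).
Continuing: …, 10, 17, 26, 37, …, a_9 = 50.
Summing i = 1..9 (9 terms) gives 150.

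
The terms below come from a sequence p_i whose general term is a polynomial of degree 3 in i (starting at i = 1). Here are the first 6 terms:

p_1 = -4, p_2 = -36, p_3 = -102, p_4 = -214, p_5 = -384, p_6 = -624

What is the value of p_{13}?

-5272

1st diffs: -32, -66, -112, -170, -240.
2nd diffs: -34, -46, -58, -70.
3rd diffs: -12, -12, -12 (constant).
Newton forward-difference form: p_i = -4 + (-32)·C(i-1,1) + (-34)·C(i-1,2) + (-12)·C(i-1,3).
At i = 13: i-1 = 12, so p_{13} = -4 - 384 - 2244 - 2640 = -5272.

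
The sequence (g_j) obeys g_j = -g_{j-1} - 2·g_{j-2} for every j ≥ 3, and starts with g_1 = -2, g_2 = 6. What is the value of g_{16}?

-170

Compute successive terms:
g_3 = -2;  g_4 = -10;  g_5 = 14;  …;  g_{13} = -178;  g_{14} = -186;  g_{15} = 542;  g_{16} = -170.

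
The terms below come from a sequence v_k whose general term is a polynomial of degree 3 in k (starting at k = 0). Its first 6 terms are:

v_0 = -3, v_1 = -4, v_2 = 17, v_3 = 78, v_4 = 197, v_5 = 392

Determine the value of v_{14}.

1st diffs: -1, 21, 61, 119, 195.
2nd diffs: 22, 40, 58, 76.
3rd diffs: 18, 18, 18 (constant).
Newton forward-difference form: v_k = -3 + (-1)·C(k,1) + 22·C(k,2) + 18·C(k,3).
At k = 14: k = 14, so v_{14} = -3 - 14 + 2002 + 6552 = 8537.

8537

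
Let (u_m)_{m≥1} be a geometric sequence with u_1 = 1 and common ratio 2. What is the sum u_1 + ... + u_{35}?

34359738367

u_m = 1·2^(m-1).
S = 1·(2^35 - 1)/(2 - 1) = 1·(34359738368 - 1)/(1) = 34359738367.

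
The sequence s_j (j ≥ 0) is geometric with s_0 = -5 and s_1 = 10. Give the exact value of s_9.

Common ratio r = -2.
s_j = (-5)·(-2)^(j-0).
s_9 = (-5)·(-2)^9 = 2560.

2560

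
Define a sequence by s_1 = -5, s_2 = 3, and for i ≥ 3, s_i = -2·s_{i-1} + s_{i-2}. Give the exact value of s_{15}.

s_3 = -11, s_4 = 25, s_5 = -61, …, s_{12} = 29113, s_{13} = -70285, s_{14} = 169683, s_{15} = -409651.

-409651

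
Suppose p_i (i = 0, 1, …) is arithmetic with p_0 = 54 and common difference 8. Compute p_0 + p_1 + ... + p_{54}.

14850

p_i = 54 + (i - 0)·8.
p_{54} = 486; S = 55·(54 + 486)/2 = 14850.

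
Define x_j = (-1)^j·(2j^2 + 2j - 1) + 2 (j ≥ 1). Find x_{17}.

(-1)^17 = -1; 2j^2 + 2j - 1 at j=17 is 611; so x_{17} = -609.

-609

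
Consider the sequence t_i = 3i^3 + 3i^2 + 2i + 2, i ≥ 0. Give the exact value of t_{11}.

t_{11} = 3·11^3 + 3·11^2 + 2·11 + 2 = 4380.

4380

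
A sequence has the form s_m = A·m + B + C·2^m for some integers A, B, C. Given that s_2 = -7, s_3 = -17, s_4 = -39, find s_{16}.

-196575

The three given values yield: 2A + B + 4C = -7; 3A + B + 8C = -17; 4A + B + 16C = -39.
Subtracting the first from the second: A + 4C = -10.
Subtracting the second from the third: A + 8C = -22.
Solving: C = -3, A = 2, then B = 1.
So s_m = 2·m + 1 + (-3)·2^m; at m=16 this is -196575.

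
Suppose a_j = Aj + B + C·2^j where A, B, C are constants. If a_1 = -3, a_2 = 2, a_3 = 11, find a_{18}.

Write the equations: A + B + 2C = -3; 2A + B + 4C = 2; 3A + B + 8C = 11.
Subtracting the first from the second: A + 2C = 5.
Subtracting the second from the third: A + 4C = 9.
Solving: C = 2, A = 1, then B = -8.
Therefore a_{18} = 18 + (-8) + 2·262144 = 524298.

524298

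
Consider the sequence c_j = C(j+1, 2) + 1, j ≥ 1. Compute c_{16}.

C(17, 2) = 136, so c_{16} = 137.

137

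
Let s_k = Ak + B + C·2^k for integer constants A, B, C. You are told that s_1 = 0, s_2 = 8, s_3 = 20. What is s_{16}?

131128

Plug in k = 1, 2, 3: A + B + 2C = 0; 2A + B + 4C = 8; 3A + B + 8C = 20.
Subtracting the first from the second: A + 2C = 8.
Subtracting the second from the third: A + 4C = 12.
Solving: C = 2, A = 4, then B = -8.
Hence s_{16} = 4·16 + (-8) + 2·65536 = 131128.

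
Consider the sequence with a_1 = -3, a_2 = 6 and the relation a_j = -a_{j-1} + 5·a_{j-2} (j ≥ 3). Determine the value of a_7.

Step forward from the initial values:
a_3 = -21  a_4 = 51  a_5 = -156  a_6 = 411  a_7 = -1191.

-1191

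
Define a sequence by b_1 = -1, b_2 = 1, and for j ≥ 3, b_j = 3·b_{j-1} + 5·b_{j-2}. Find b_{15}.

-18542162

Compute successive terms:
b_3 = -2;  b_4 = -1;  b_5 = -13;  …;  b_{12} = -251596;  b_{13} = -1054873;  b_{14} = -4422599;  b_{15} = -18542162.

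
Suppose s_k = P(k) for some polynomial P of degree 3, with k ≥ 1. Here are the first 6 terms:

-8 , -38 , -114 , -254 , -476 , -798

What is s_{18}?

1st diffs: -30, -76, -140, -222, -322.
2nd diffs: -46, -64, -82, -100.
3rd diffs: -18, -18, -18 (constant).
Newton forward-difference form: s_k = -8 + (-30)·C(k-1,1) + (-46)·C(k-1,2) + (-18)·C(k-1,3).
At k = 18: k-1 = 17, so s_{18} = -8 - 510 - 6256 - 12240 = -19014.

-19014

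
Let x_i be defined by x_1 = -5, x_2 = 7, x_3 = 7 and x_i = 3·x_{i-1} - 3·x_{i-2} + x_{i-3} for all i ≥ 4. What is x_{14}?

Applying the relation repeatedly:
x_4 = -5;  x_5 = -29;  x_6 = -65;  …;  x_{11} = -425;  x_{12} = -533;  x_{13} = -653;  x_{14} = -785.

-785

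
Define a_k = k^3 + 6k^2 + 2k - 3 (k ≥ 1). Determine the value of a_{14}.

a_{14} = 1·14^3 + 6·14^2 + 2·14 - 3 = 3945.

3945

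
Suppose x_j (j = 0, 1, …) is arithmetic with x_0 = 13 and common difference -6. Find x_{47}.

-269

x_j = 13 + (j - 0)·(-6).
x_{47} = 13 + 47·(-6) = -269.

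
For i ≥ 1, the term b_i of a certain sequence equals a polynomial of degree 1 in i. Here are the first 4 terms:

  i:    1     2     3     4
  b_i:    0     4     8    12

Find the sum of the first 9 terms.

144

1st diffs: 4, 4, 4 (constant).
So b_i = 4i - 4.
Continuing: …, 16, 20, 24, 28, …, b_9 = 32.
Summing i = 1..9 (9 terms) gives 144.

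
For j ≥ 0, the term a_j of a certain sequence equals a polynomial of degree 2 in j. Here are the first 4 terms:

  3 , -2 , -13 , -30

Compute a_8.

1st diffs: -5, -11, -17.
2nd diffs: -6, -6 (constant).
So a_j = -3j^2 - 2j + 3.
Evaluating at j = 8 gives a_8 = -205.

-205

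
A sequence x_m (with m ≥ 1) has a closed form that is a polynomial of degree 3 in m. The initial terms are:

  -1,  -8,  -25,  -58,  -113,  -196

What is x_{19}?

-6553

1st diffs: -7, -17, -33, -55, -83.
2nd diffs: -10, -16, -22, -28.
3rd diffs: -6, -6, -6 (constant).
Newton forward-difference form: x_m = -1 + (-7)·C(m-1,1) + (-10)·C(m-1,2) + (-6)·C(m-1,3).
At m = 19: m-1 = 18, so x_{19} = -1 - 126 - 1530 - 4896 = -6553.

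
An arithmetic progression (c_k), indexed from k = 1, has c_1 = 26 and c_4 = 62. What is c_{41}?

506

Common difference d = (62 - 26) / (4 - 1) = 12.
c_k = 26 + (k - 1)·12.
c_{41} = 26 + 40·12 = 506.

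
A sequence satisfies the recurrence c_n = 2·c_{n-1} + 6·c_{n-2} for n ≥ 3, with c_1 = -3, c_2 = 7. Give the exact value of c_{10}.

c_3 = -4, c_4 = 34, c_5 = 44, c_6 = 292, c_7 = 848, c_8 = 3448, c_9 = 11984, c_{10} = 44656.

44656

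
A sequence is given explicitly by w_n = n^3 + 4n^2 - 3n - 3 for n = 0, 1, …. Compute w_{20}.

9537

w_{20} = 1·20^3 + 4·20^2 - 3·20 - 3 = 9537.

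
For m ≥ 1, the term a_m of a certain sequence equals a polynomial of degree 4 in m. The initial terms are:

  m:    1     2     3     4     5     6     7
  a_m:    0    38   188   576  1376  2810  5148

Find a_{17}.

1st diffs: 38, 150, 388, 800, 1434, 2338.
2nd diffs: 112, 238, 412, 634, 904.
3rd diffs: 126, 174, 222, 270.
4th diffs: 48, 48, 48 (constant).
Newton forward-difference form: a_m = 38·C(m-1,1) + 112·C(m-1,2) + 126·C(m-1,3) + 48·C(m-1,4).
At m = 17: m-1 = 16, so a_{17} = 608 + 13440 + 70560 + 87360 = 171968.

171968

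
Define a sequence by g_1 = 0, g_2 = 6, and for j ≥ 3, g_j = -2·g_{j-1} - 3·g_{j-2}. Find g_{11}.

132

g_3 = -12;  g_4 = 6;  g_5 = 24;  g_6 = -66;  g_7 = 60;  g_8 = 78;  g_9 = -336;  g_{10} = 438;  g_{11} = 132.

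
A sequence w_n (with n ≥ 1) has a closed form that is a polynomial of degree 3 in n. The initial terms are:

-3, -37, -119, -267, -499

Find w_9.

-2627

1st diffs: -34, -82, -148, -232.
2nd diffs: -48, -66, -84.
3rd diffs: -18, -18 (constant).
So w_n = -3n^3 - 6n^2 + 5n + 1.
Evaluating at n = 9 gives w_9 = -2627.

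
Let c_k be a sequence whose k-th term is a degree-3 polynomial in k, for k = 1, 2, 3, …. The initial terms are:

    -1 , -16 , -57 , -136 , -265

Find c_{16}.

-8416

1st diffs: -15, -41, -79, -129.
2nd diffs: -26, -38, -50.
3rd diffs: -12, -12 (constant).
Newton forward-difference form: c_k = -1 + (-15)·C(k-1,1) + (-26)·C(k-1,2) + (-12)·C(k-1,3).
At k = 16: k-1 = 15, so c_{16} = -1 - 225 - 2730 - 5460 = -8416.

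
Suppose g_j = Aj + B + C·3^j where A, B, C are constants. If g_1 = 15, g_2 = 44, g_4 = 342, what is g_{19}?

4649045961

Write the equations: A + B + 3C = 15; 2A + B + 9C = 44; 4A + B + 81C = 342.
Subtracting the first from the second: A + 6C = 29.
Subtracting the second from the third: 2A + 72C = 298.
Solving: C = 4, A = 5, then B = -2.
Hence g_{19} = 5·19 + (-2) + 4·1162261467 = 4649045961.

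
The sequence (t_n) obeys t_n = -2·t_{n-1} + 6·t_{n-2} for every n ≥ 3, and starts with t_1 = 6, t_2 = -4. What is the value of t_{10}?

Compute successive terms:
t_3 = 44; t_4 = -112; t_5 = 488; t_6 = -1648; t_7 = 6224; t_8 = -22336; t_9 = 82016; t_{10} = -298048.

-298048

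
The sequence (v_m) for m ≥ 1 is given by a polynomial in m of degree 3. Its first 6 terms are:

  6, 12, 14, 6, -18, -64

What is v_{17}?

-3738

1st diffs: 6, 2, -8, -24, -46.
2nd diffs: -4, -10, -16, -22.
3rd diffs: -6, -6, -6 (constant).
So v_m = -m^3 + 4m^2 + m + 2.
Evaluating at m = 17 gives v_{17} = -3738.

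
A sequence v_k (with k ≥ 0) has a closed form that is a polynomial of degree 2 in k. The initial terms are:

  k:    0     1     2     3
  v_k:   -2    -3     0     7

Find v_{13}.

297

1st diffs: -1, 3, 7.
2nd diffs: 4, 4 (constant).
So v_k = 2k^2 - 3k - 2.
Evaluating at k = 13 gives v_{13} = 297.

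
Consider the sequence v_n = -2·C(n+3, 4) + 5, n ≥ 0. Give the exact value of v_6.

-247

C(9, 4) = 126, so v_6 = -247.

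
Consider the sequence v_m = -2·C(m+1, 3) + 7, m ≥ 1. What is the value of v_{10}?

C(11, 3) = 165, so v_{10} = -323.

-323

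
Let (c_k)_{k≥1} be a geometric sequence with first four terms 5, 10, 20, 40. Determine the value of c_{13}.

20480

Common ratio r = 2.
c_k = 5·2^(k-1).
c_{13} = 5·2^12 = 20480.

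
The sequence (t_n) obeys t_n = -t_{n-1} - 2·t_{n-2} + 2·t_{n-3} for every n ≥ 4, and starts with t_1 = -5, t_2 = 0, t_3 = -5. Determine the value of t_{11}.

455

Applying the relation repeatedly:
t_4 = -5; t_5 = 15; t_6 = -15; t_7 = -25; t_8 = 85; t_9 = -65; t_{10} = -155; t_{11} = 455.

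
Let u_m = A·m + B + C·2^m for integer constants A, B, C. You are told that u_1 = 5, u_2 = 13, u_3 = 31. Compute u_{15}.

The three given values yield: A + B + 2C = 5; 2A + B + 4C = 13; 3A + B + 8C = 31.
Subtracting the first from the second: A + 2C = 8.
Subtracting the second from the third: A + 4C = 18.
Solving: C = 5, A = -2, then B = -3.
So u_m = -2·m + (-3) + 5·2^m; at m=15 this is 163807.

163807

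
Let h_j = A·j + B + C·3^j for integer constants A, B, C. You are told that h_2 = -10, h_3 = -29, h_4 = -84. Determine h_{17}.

-129140179

Plug in j = 2, 3, 4: 2A + B + 9C = -10; 3A + B + 27C = -29; 4A + B + 81C = -84.
Subtracting the first from the second: A + 18C = -19.
Subtracting the second from the third: A + 54C = -55.
Solving: C = -1, A = -1, then B = 1.
So h_j = -1·j + 1 + (-1)·3^j; at j=17 this is -129140179.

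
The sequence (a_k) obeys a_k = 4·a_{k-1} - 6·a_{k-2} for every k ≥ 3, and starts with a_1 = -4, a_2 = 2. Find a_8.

-2608

a_3 = 32;  a_4 = 116;  a_5 = 272;  a_6 = 392;  a_7 = -64;  a_8 = -2608.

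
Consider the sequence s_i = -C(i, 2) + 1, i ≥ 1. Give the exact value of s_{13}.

-77

C(13, 2) = 78, so s_{13} = -77.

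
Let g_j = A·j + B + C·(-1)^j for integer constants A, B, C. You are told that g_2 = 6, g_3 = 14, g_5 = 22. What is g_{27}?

110

Plug in j = 2, 3, 5: 2A + B + C = 6; 3A + B - C = 14; 5A + B - C = 22.
Subtracting the first from the second: A - 2C = 8.
Subtracting the second from the third: 2A = 8.
Solving: C = -2, A = 4, then B = 0.
Therefore g_{27} = 108 + 0 + (-2)·(-1) = 110.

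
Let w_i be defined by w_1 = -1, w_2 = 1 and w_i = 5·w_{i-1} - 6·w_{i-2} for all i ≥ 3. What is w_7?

Applying the relation repeatedly:
w_3 = 11;  w_4 = 49;  w_5 = 179;  w_6 = 601;  w_7 = 1931.
(Characteristic roots are 3 and 2.)

1931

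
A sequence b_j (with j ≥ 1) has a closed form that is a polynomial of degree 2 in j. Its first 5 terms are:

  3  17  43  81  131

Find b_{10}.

561

1st diffs: 14, 26, 38, 50.
2nd diffs: 12, 12, 12 (constant).
So b_j = 6j^2 - 4j + 1.
Evaluating at j = 10 gives b_{10} = 561.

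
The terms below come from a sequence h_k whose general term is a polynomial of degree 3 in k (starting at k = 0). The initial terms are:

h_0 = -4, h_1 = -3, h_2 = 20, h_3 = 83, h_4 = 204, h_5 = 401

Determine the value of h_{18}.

18068

1st diffs: 1, 23, 63, 121, 197.
2nd diffs: 22, 40, 58, 76.
3rd diffs: 18, 18, 18 (constant).
Newton forward-difference form: h_k = -4 + 1·C(k,1) + 22·C(k,2) + 18·C(k,3).
At k = 18: k = 18, so h_{18} = -4 + 18 + 3366 + 14688 = 18068.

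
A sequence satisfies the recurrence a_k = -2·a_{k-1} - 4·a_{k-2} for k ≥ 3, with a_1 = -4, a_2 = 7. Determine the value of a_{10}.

-2048

Iterate the recurrence:
a_3 = 2; a_4 = -32; a_5 = 56; a_6 = 16; a_7 = -256; a_8 = 448; a_9 = 128; a_{10} = -2048.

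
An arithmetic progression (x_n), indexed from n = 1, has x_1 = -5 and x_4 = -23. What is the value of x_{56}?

Common difference d = (-23 - (-5)) / (4 - 1) = -6.
x_n = -5 + (n - 1)·(-6).
x_{56} = -5 + 55·(-6) = -335.

-335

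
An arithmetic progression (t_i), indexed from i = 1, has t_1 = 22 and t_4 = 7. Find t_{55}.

-248

Common difference d = (7 - 22) / (4 - 1) = -5.
t_i = 22 + (i - 1)·(-5).
t_{55} = 22 + 54·(-5) = -248.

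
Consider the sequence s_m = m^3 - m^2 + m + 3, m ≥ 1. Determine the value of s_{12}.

s_{12} = 1·12^3 - 1·12^2 + 1·12 + 3 = 1599.

1599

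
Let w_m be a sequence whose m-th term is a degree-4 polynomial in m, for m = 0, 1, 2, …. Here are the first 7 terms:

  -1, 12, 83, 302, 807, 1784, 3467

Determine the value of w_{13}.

1st diffs: 13, 71, 219, 505, 977, 1683.
2nd diffs: 58, 148, 286, 472, 706.
3rd diffs: 90, 138, 186, 234.
4th diffs: 48, 48, 48 (constant).
Newton forward-difference form: w_m = -1 + 13·C(m,1) + 58·C(m,2) + 90·C(m,3) + 48·C(m,4).
At m = 13: m = 13, so w_{13} = -1 + 169 + 4524 + 25740 + 34320 = 64752.

64752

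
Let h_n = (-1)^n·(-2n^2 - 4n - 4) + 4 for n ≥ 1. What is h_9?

(-1)^9 = -1; -2n^2 - 4n - 4 at n=9 is -202; so h_9 = 206.

206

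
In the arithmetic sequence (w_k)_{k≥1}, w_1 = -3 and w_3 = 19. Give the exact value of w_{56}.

Common difference d = (19 - (-3)) / (3 - 1) = 11.
w_k = -3 + (k - 1)·11.
w_{56} = -3 + 55·11 = 602.

602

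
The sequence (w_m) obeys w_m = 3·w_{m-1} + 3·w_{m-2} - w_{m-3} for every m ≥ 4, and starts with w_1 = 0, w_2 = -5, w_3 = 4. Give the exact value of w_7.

Iterate the recurrence:
w_4 = -3; w_5 = 8; w_6 = 11; w_7 = 60.

60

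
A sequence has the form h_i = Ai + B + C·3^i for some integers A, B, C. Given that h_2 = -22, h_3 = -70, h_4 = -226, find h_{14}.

-14348830

At i = 2, 3, 4: 2A + B + 9C = -22; 3A + B + 27C = -70; 4A + B + 81C = -226.
Subtracting the first from the second: A + 18C = -48.
Subtracting the second from the third: A + 54C = -156.
Solving: C = -3, A = 6, then B = -7.
Hence h_{14} = 6·14 + (-7) + (-3)·4782969 = -14348830.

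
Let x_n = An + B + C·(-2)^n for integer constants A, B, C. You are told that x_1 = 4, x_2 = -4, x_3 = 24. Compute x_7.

At n = 1, 2, 3: A + B - 2C = 4; 2A + B + 4C = -4; 3A + B - 8C = 24.
Subtracting the first from the second: A + 6C = -8.
Subtracting the second from the third: A - 12C = 28.
Solving: C = -2, A = 4, then B = -4.
Hence x_7 = 4·7 + (-4) + (-2)·(-128) = 280.

280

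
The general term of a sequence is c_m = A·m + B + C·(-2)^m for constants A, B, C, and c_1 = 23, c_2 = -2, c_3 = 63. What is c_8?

-1232

Plug in m = 1, 2, 3: A + B - 2C = 23; 2A + B + 4C = -2; 3A + B - 8C = 63.
Subtracting the first from the second: A + 6C = -25.
Subtracting the second from the third: A - 12C = 65.
Solving: C = -5, A = 5, then B = 8.
Therefore c_8 = 40 + 8 + (-5)·256 = -1232.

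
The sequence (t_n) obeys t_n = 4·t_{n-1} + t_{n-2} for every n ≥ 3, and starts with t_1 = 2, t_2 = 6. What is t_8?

35422

t_3 = 26, t_4 = 110, t_5 = 466, t_6 = 1974, t_7 = 8362, t_8 = 35422.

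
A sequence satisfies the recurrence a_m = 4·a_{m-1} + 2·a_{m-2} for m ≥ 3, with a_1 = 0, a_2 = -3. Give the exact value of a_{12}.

-8287584

Iterate the recurrence:
a_3 = -12; a_4 = -54; a_5 = -240; a_6 = -1068; a_7 = -4752; a_8 = -21144; a_9 = -94080; a_{10} = -418608; a_{11} = -1862592; a_{12} = -8287584.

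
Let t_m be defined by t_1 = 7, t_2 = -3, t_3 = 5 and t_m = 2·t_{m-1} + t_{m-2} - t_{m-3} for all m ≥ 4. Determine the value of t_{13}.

t_4 = 0; t_5 = 8; t_6 = 11; t_7 = 30; t_8 = 63; t_9 = 145; t_{10} = 323; t_{11} = 728; t_{12} = 1634; t_{13} = 3673.

3673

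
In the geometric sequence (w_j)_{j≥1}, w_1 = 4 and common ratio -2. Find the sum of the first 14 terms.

w_j = 4·(-2)^(j-1).
S = 4·((-2)^14 - 1)/(-2 - 1) = 4·(16384 - 1)/(-3) = -21844.

-21844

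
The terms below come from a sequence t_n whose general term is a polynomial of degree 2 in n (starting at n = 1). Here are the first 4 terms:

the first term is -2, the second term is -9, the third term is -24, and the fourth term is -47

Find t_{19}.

1st diffs: -7, -15, -23.
2nd diffs: -8, -8 (constant).
Newton forward-difference form: t_n = -2 + (-7)·C(n-1,1) + (-8)·C(n-1,2).
At n = 19: n-1 = 18, so t_{19} = -2 - 126 - 1224 = -1352.

-1352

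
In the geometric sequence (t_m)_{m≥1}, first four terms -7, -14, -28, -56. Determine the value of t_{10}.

-3584

Common ratio r = 2.
t_m = (-7)·2^(m-1).
t_{10} = (-7)·2^9 = -3584.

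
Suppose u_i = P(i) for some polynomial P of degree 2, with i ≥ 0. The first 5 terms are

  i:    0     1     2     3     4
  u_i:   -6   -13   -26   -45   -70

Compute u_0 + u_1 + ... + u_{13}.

-2905

1st diffs: -7, -13, -19, -25.
2nd diffs: -6, -6, -6 (constant).
Newton forward-difference form: u_i = -6 + (-7)·C(i,1) + (-6)·C(i,2).
Continuing: …, -101, -138, -181, -230, …, u_{13} = -565.
Summing i = 0..13 (14 terms) gives -2905.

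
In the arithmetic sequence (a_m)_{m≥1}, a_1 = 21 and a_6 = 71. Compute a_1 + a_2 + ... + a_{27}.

4077

Common difference d = (71 - 21) / (6 - 1) = 10.
a_m = 21 + (m - 1)·10.
a_{27} = 281; S = 27·(21 + 281)/2 = 4077.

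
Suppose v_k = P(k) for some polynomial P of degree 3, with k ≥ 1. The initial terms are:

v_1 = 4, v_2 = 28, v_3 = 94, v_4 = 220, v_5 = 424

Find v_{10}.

1st diffs: 24, 66, 126, 204.
2nd diffs: 42, 60, 78.
3rd diffs: 18, 18 (constant).
Newton forward-difference form: v_k = 4 + 24·C(k-1,1) + 42·C(k-1,2) + 18·C(k-1,3).
At k = 10: k-1 = 9, so v_{10} = 4 + 216 + 1512 + 1512 = 3244.

3244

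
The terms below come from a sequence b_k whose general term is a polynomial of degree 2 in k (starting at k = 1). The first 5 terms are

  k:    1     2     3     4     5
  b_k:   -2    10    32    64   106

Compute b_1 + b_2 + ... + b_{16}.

1st diffs: 12, 22, 32, 42.
2nd diffs: 10, 10, 10 (constant).
Newton forward-difference form: b_k = -2 + 12·C(k-1,1) + 10·C(k-1,2).
Continuing: …, 158, 220, 292, 374, …, b_{16} = 1228.
Summing k = 1..16 (16 terms) gives 7008.

7008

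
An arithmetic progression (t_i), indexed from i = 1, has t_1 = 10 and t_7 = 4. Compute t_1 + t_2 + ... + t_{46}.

-575

Common difference d = (4 - 10) / (7 - 1) = -1.
t_i = 10 + (i - 1)·(-1).
t_{46} = -35; S = 46·(10 + (-35))/2 = -575.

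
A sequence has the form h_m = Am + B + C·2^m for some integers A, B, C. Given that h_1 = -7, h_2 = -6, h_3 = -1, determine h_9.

989

The three given values yield: A + B + 2C = -7; 2A + B + 4C = -6; 3A + B + 8C = -1.
Subtracting the first from the second: A + 2C = 1.
Subtracting the second from the third: A + 4C = 5.
Solving: C = 2, A = -3, then B = -8.
Hence h_9 = -3·9 + (-8) + 2·512 = 989.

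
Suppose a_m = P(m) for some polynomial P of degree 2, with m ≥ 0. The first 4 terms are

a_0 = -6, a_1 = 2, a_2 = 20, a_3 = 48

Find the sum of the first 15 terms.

5300

1st diffs: 8, 18, 28.
2nd diffs: 10, 10 (constant).
Newton forward-difference form: a_m = -6 + 8·C(m,1) + 10·C(m,2).
Continuing: …, 86, 134, 192, 260, …, a_{14} = 1016.
Summing m = 0..14 (15 terms) gives 5300.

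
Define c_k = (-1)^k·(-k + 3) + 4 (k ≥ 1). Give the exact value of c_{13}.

14

(-1)^13 = -1; -k + 3 at k=13 is -10; so c_{13} = 14.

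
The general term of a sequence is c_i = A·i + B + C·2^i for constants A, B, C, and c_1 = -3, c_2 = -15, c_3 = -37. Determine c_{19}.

Write the equations: A + B + 2C = -3; 2A + B + 4C = -15; 3A + B + 8C = -37.
Subtracting the first from the second: A + 2C = -12.
Subtracting the second from the third: A + 4C = -22.
Solving: C = -5, A = -2, then B = 9.
Therefore c_{19} = -38 + 9 + (-5)·524288 = -2621469.

-2621469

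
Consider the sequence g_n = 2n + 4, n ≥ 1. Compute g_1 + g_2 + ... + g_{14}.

Over n = 1..14: Σn = 105.
Total = (2)·105 + (4)·14 = 266.

266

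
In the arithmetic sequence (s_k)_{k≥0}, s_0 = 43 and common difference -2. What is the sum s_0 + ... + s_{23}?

s_k = 43 + (k - 0)·(-2).
s_{23} = -3; S = 24·(43 + (-3))/2 = 480.

480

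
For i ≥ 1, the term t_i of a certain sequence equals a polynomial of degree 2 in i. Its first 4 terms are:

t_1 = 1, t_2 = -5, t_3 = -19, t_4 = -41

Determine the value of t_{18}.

-1189

1st diffs: -6, -14, -22.
2nd diffs: -8, -8 (constant).
So t_i = -4i^2 + 6i - 1.
Evaluating at i = 18 gives t_{18} = -1189.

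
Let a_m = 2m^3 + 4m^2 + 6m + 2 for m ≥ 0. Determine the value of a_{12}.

4106

a_{12} = 2·12^3 + 4·12^2 + 6·12 + 2 = 4106.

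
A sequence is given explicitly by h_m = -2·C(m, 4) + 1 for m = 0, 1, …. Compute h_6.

-29

C(6, 4) = 15, so h_6 = -29.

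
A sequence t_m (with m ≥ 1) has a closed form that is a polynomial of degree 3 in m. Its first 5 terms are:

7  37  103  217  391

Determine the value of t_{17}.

1st diffs: 30, 66, 114, 174.
2nd diffs: 36, 48, 60.
3rd diffs: 12, 12 (constant).
Newton forward-difference form: t_m = 7 + 30·C(m-1,1) + 36·C(m-1,2) + 12·C(m-1,3).
At m = 17: m-1 = 16, so t_{17} = 7 + 480 + 4320 + 6720 = 11527.

11527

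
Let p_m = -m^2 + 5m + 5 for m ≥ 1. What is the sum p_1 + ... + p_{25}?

-3775

Over m = 1..25: Σm = 325, Σm² = 5525.
Total = (-1)·5525 + (5)·325 + (5)·25 = -3775.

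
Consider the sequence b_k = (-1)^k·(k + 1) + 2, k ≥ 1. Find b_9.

-8

(-1)^9 = -1; k + 1 at k=9 is 10; so b_9 = -8.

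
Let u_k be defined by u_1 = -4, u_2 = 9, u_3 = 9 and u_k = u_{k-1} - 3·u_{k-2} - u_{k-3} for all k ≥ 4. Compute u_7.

Step forward from the initial values:
u_4 = -14; u_5 = -50; u_6 = -17; u_7 = 147.

147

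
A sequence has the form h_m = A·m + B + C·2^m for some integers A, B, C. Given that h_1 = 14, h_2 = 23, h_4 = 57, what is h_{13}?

At m = 1, 2, 4: A + B + 2C = 14; 2A + B + 4C = 23; 4A + B + 16C = 57.
Subtracting the first from the second: A + 2C = 9.
Subtracting the second from the third: 2A + 12C = 34.
Solving: C = 2, A = 5, then B = 5.
Hence h_{13} = 5·13 + 5 + 2·8192 = 16454.

16454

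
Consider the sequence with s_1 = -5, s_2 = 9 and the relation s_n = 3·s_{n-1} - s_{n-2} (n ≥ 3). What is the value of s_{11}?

73805

Iterate the recurrence:
s_3 = 32, s_4 = 87, s_5 = 229, s_6 = 600, s_7 = 1571, s_8 = 4113, s_9 = 10768, s_{10} = 28191, s_{11} = 73805.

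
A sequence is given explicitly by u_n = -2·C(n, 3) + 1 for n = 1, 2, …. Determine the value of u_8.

-111

C(8, 3) = 56, so u_8 = -111.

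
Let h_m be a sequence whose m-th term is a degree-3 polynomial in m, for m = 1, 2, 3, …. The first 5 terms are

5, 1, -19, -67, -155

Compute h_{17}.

-8699

1st diffs: -4, -20, -48, -88.
2nd diffs: -16, -28, -40.
3rd diffs: -12, -12 (constant).
Newton forward-difference form: h_m = 5 + (-4)·C(m-1,1) + (-16)·C(m-1,2) + (-12)·C(m-1,3).
At m = 17: m-1 = 16, so h_{17} = 5 - 64 - 1920 - 6720 = -8699.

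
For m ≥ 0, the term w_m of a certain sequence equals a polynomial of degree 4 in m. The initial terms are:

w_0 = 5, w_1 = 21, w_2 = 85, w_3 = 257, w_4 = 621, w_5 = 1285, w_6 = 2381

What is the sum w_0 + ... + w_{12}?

1st diffs: 16, 64, 172, 364, 664, 1096.
2nd diffs: 48, 108, 192, 300, 432.
3rd diffs: 60, 84, 108, 132.
4th diffs: 24, 24, 24 (constant).
So w_m = m^4 + 4m^3 + 5m^2 + 6m + 5.
Continuing: …, 4065, 6517, 9941, 14565, …, w_{12} = 28445.
Summing m = 0..12 (13 terms) gives 88829.

88829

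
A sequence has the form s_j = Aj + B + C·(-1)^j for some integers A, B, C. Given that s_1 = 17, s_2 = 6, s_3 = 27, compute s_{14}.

66

The three given values yield: A + B - C = 17; 2A + B + C = 6; 3A + B - C = 27.
Subtracting the first from the second: A + 2C = -11.
Subtracting the second from the third: A - 2C = 21.
Solving: C = -8, A = 5, then B = 4.
So s_j = 5·j + 4 + (-8)·(-1)^j; at j=14 this is 66.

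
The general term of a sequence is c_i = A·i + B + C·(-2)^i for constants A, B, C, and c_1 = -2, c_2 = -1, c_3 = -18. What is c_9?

The three given values yield: A + B - 2C = -2; 2A + B + 4C = -1; 3A + B - 8C = -18.
Subtracting the first from the second: A + 6C = 1.
Subtracting the second from the third: A - 12C = -17.
Solving: C = 1, A = -5, then B = 5.
So c_i = -5·i + 5 + 1·(-2)^i; at i=9 this is -552.

-552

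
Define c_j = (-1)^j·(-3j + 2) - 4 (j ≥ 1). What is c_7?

(-1)^7 = -1; -3j + 2 at j=7 is -19; so c_7 = 15.

15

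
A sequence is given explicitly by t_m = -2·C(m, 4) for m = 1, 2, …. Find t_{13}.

-1430

C(13, 4) = 715, so t_{13} = -1430.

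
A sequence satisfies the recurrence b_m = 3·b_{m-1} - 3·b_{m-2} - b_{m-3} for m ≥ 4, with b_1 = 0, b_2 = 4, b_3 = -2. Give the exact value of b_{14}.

-7580

Applying the relation repeatedly:
b_4 = -18; b_5 = -52; b_6 = -100; …; b_{11} = 3038; b_{12} = 4502; b_{13} = 2988; b_{14} = -7580.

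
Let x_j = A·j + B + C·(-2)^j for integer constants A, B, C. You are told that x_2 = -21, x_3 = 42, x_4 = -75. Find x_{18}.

The three given values yield: 2A + B + 4C = -21; 3A + B - 8C = 42; 4A + B + 16C = -75.
Subtracting the first from the second: A - 12C = 63.
Subtracting the second from the third: A + 24C = -117.
Solving: C = -5, A = 3, then B = -7.
Hence x_{18} = 3·18 + (-7) + (-5)·262144 = -1310673.

-1310673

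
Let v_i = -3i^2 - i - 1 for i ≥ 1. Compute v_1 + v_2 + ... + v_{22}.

-11660

Over i = 1..22: Σi = 253, Σi² = 3795.
Total = (-3)·3795 + (-1)·253 + (-1)·22 = -11660.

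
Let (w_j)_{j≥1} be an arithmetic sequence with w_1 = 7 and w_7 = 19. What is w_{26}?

57

Common difference d = (19 - 7) / (7 - 1) = 2.
w_j = 7 + (j - 1)·2.
w_{26} = 7 + 25·2 = 57.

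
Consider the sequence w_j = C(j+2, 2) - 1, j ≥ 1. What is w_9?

C(11, 2) = 55, so w_9 = 54.

54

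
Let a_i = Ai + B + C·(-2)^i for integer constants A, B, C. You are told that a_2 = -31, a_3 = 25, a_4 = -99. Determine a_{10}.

-5163

The three given values yield: 2A + B + 4C = -31; 3A + B - 8C = 25; 4A + B + 16C = -99.
Subtracting the first from the second: A - 12C = 56.
Subtracting the second from the third: A + 24C = -124.
Solving: C = -5, A = -4, then B = -3.
Therefore a_{10} = -40 + (-3) + (-5)·1024 = -5163.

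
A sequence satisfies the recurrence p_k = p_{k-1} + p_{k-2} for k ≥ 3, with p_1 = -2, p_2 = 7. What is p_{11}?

Step forward from the initial values:
p_3 = 5; p_4 = 12; p_5 = 17; p_6 = 29; p_7 = 46; p_8 = 75; p_9 = 121; p_{10} = 196; p_{11} = 317.

317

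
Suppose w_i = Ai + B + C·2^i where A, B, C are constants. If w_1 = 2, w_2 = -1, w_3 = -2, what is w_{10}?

979

The three given values yield: A + B + 2C = 2; 2A + B + 4C = -1; 3A + B + 8C = -2.
Subtracting the first from the second: A + 2C = -3.
Subtracting the second from the third: A + 4C = -1.
Solving: C = 1, A = -5, then B = 5.
Hence w_{10} = -5·10 + 5 + 1·1024 = 979.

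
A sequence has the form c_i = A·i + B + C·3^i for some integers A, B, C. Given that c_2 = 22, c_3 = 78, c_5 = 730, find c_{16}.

Plug in i = 2, 3, 5: 2A + B + 9C = 22; 3A + B + 27C = 78; 5A + B + 243C = 730.
Subtracting the first from the second: A + 18C = 56.
Subtracting the second from the third: 2A + 216C = 652.
Solving: C = 3, A = 2, then B = -9.
Hence c_{16} = 2·16 + (-9) + 3·43046721 = 129140186.

129140186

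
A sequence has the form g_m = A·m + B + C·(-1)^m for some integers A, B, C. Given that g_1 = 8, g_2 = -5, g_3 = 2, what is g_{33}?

Write the equations: A + B - C = 8; 2A + B + C = -5; 3A + B - C = 2.
Subtracting the first from the second: A + 2C = -13.
Subtracting the second from the third: A - 2C = 7.
Solving: C = -5, A = -3, then B = 6.
Therefore g_{33} = -99 + 6 + (-5)·(-1) = -88.

-88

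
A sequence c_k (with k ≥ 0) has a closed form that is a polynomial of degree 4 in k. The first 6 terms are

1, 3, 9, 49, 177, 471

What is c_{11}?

1st diffs: 2, 6, 40, 128, 294.
2nd diffs: 4, 34, 88, 166.
3rd diffs: 30, 54, 78.
4th diffs: 24, 24 (constant).
So c_k = k^4 - k^3 - 2k^2 + 4k + 1.
Evaluating at k = 11 gives c_{11} = 13113.

13113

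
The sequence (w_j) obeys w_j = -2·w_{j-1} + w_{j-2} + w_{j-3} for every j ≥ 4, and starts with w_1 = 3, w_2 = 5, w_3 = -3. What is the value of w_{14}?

Step forward from the initial values:
w_4 = 14, w_5 = -26, w_6 = 63, …, w_{11} = -3542, w_{12} = 7960, w_{13} = -17885, w_{14} = 40188.

40188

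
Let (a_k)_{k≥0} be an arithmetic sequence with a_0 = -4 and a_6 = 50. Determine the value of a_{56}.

Common difference d = (50 - (-4)) / (6 - 0) = 9.
a_k = -4 + (k - 0)·9.
a_{56} = -4 + 56·9 = 500.

500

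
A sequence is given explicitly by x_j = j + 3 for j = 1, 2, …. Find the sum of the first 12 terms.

114

Over j = 1..12: Σj = 78.
Total = (1)·78 + (3)·12 = 114.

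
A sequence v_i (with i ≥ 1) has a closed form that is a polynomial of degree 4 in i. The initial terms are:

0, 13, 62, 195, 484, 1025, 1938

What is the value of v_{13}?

1st diffs: 13, 49, 133, 289, 541, 913.
2nd diffs: 36, 84, 156, 252, 372.
3rd diffs: 48, 72, 96, 120.
4th diffs: 24, 24, 24 (constant).
Newton forward-difference form: v_i = 13·C(i-1,1) + 36·C(i-1,2) + 48·C(i-1,3) + 24·C(i-1,4).
At i = 13: i-1 = 12, so v_{13} = 156 + 2376 + 10560 + 11880 = 24972.

24972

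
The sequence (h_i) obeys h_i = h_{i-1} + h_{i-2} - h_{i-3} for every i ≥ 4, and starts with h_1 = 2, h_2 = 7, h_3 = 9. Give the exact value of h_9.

30

Step forward from the initial values:
h_4 = 14;  h_5 = 16;  h_6 = 21;  h_7 = 23;  h_8 = 28;  h_9 = 30.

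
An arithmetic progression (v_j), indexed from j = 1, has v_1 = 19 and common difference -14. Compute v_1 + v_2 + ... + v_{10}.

-440

v_j = 19 + (j - 1)·(-14).
v_{10} = -107; S = 10·(19 + (-107))/2 = -440.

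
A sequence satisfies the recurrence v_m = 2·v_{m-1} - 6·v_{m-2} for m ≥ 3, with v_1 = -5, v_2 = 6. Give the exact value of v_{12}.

v_3 = 42  v_4 = 48  v_5 = -156  v_6 = -600  v_7 = -264  v_8 = 3072  v_9 = 7728  v_{10} = -2976  v_{11} = -52320  v_{12} = -86784.

-86784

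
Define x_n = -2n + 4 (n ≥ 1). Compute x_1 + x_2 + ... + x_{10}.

Over n = 1..10: Σn = 55.
Total = (-2)·55 + (4)·10 = -70.

-70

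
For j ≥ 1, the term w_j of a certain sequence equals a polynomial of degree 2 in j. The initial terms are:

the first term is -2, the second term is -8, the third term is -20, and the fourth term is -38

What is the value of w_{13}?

-470

1st diffs: -6, -12, -18.
2nd diffs: -6, -6 (constant).
So w_j = -3j^2 + 3j - 2.
Evaluating at j = 13 gives w_{13} = -470.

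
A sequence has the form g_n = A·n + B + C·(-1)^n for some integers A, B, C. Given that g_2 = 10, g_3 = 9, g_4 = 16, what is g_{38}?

At n = 2, 3, 4: 2A + B + C = 10; 3A + B - C = 9; 4A + B + C = 16.
Subtracting the first from the second: A - 2C = -1.
Subtracting the second from the third: A + 2C = 7.
Solving: C = 2, A = 3, then B = 2.
So g_n = 3·n + 2 + 2·(-1)^n; at n=38 this is 118.

118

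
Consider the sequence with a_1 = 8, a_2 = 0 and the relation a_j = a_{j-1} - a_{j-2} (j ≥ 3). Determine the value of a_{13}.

8

Applying the relation repeatedly:
a_3 = -8; a_4 = -8; a_5 = 0; …; a_{10} = -8; a_{11} = 0; a_{12} = 8; a_{13} = 8.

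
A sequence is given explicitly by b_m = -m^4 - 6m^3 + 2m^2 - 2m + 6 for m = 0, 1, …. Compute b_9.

-10785

b_9 = -1·9^4 - 6·9^3 + 2·9^2 - 2·9 + 6 = -10785.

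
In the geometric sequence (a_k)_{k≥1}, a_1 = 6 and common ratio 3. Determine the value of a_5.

486

a_k = 6·3^(k-1).
a_5 = 6·3^4 = 486.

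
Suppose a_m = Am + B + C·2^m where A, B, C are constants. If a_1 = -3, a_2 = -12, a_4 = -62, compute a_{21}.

-8388623

Write the equations: A + B + 2C = -3; 2A + B + 4C = -12; 4A + B + 16C = -62.
Subtracting the first from the second: A + 2C = -9.
Subtracting the second from the third: 2A + 12C = -50.
Solving: C = -4, A = -1, then B = 6.
Therefore a_{21} = -21 + 6 + (-4)·2097152 = -8388623.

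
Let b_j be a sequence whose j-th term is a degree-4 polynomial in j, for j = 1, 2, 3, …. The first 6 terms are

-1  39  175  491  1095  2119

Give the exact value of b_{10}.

1st diffs: 40, 136, 316, 604, 1024.
2nd diffs: 96, 180, 288, 420.
3rd diffs: 84, 108, 132.
4th diffs: 24, 24 (constant).
Newton forward-difference form: b_j = -1 + 40·C(j-1,1) + 96·C(j-1,2) + 84·C(j-1,3) + 24·C(j-1,4).
At j = 10: j-1 = 9, so b_{10} = -1 + 360 + 3456 + 7056 + 3024 = 13895.

13895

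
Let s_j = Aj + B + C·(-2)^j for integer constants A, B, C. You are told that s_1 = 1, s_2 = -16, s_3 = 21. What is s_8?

The three given values yield: A + B - 2C = 1; 2A + B + 4C = -16; 3A + B - 8C = 21.
Subtracting the first from the second: A + 6C = -17.
Subtracting the second from the third: A - 12C = 37.
Solving: C = -3, A = 1, then B = -6.
Hence s_8 = 1·8 + (-6) + (-3)·256 = -766.

-766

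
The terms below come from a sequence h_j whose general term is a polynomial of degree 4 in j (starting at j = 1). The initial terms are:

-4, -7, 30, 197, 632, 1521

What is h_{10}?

15017

1st diffs: -3, 37, 167, 435, 889.
2nd diffs: 40, 130, 268, 454.
3rd diffs: 90, 138, 186.
4th diffs: 48, 48 (constant).
Newton forward-difference form: h_j = -4 + (-3)·C(j-1,1) + 40·C(j-1,2) + 90·C(j-1,3) + 48·C(j-1,4).
At j = 10: j-1 = 9, so h_{10} = -4 - 27 + 1440 + 7560 + 6048 = 15017.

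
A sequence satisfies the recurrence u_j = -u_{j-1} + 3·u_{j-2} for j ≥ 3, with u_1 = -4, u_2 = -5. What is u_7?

Compute successive terms:
u_3 = -7;  u_4 = -8;  u_5 = -13;  u_6 = -11;  u_7 = -28.

-28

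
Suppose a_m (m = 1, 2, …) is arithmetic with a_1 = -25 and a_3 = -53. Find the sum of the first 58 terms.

-24592

Common difference d = (-53 - (-25)) / (3 - 1) = -14.
a_m = -25 + (m - 1)·(-14).
a_{58} = -823; S = 58·(-25 + (-823))/2 = -24592.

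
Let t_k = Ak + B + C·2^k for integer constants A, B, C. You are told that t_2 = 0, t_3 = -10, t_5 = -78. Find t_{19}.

Write the equations: 2A + B + 4C = 0; 3A + B + 8C = -10; 5A + B + 32C = -78.
Subtracting the first from the second: A + 4C = -10.
Subtracting the second from the third: 2A + 24C = -68.
Solving: C = -3, A = 2, then B = 8.
So t_k = 2·k + 8 + (-3)·2^k; at k=19 this is -1572818.

-1572818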